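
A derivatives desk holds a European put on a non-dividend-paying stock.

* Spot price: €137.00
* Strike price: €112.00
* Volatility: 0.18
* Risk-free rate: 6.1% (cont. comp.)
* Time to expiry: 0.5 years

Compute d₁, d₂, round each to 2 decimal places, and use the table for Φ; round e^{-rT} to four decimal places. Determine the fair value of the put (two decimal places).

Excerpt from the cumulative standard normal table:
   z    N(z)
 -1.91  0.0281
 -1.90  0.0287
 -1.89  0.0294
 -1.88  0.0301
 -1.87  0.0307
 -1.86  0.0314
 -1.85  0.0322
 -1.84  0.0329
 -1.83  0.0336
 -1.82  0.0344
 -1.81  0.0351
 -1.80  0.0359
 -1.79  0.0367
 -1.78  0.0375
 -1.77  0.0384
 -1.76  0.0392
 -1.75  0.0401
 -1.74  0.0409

σ√T = 0.18 × 0.7071 = 0.1273
d₁ = [ln(137/112) + (0.061 + ½·0.18²)·0.5] / (σ√T) = (0.2015 + 0.0386) / 0.1273 = 1.8863 ≈ 1.89
d₂ = 1.8863 − 0.1273 = 1.7590 ≈ 1.76
e^(−rT) = e^(−0.061·0.5) = 0.9700
P = 112·0.9700·N(-1.76) − 137·N(-1.89) = 112·0.9700·0.0392 − 137·0.0294 = 4.2587 − 4.0278 = 0.2309

€0.23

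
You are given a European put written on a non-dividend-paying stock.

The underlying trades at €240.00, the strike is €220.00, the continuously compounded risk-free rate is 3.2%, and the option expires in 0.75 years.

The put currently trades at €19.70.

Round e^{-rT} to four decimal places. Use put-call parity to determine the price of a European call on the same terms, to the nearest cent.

€44.91

exp(−rT) = exp(−0.032·0.75) = 0.9763
Put-call parity: C − P = S − K·e^(−rT) = 240 − 220·0.9763 = 240 − 214.7860 = 25.2140
C = P + (C − P) = 19.70 + (25.2140) = 44.9140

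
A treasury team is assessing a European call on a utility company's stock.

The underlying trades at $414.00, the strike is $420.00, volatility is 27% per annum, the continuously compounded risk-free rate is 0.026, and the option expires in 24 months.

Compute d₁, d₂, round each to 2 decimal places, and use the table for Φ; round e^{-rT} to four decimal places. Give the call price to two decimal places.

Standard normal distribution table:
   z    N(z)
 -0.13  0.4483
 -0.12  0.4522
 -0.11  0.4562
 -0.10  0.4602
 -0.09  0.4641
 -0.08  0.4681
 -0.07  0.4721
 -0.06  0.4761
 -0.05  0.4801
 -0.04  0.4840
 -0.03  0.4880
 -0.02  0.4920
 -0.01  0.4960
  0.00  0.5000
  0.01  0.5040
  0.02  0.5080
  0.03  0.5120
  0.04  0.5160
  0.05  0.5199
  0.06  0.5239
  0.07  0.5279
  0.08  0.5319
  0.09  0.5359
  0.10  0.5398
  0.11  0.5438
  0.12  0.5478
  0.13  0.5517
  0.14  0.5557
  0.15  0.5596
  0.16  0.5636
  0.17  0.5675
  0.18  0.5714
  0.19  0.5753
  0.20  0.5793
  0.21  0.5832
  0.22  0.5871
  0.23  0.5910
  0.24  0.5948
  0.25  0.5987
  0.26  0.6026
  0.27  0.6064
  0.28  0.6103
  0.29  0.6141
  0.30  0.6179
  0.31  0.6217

$69.20

σ√T = 0.27·√2 = 0.3818
ln(S/K) + (r + σ²/2)T = ln(414/420) + (0.026 + 0.27²/2)·2 = -0.0144 + 0.1249 = 0.1105
d₁ = 0.1105 / 0.3818 = 0.2894 which rounds to 0.29
d₂ = d₁ − σ√T = 0.2894 − 0.3818 = -0.0924 which rounds to -0.09
exp(−rT) = exp(−0.026·2) = 0.9493
N(d₁) = N(0.29) = 0.6141;  N(d₂) = N(-0.09) = 0.4641
C = 414·0.6141 − 420·0.9493·0.4641 = 254.2374 − 185.0395 = 69.1979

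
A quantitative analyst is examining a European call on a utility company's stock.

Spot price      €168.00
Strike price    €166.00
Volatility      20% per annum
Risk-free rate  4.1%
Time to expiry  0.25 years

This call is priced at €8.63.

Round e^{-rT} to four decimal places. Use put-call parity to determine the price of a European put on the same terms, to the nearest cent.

€4.94

exp(−rT) = exp(−0.041·0.25) = 0.9898
Put-call parity: C − P = S − K·e^(−rT) = 168 − 166·0.9898 = 168 − 164.3068 = 3.6932
P = C − (C − P) = 8.63 − (3.6932) = 4.9368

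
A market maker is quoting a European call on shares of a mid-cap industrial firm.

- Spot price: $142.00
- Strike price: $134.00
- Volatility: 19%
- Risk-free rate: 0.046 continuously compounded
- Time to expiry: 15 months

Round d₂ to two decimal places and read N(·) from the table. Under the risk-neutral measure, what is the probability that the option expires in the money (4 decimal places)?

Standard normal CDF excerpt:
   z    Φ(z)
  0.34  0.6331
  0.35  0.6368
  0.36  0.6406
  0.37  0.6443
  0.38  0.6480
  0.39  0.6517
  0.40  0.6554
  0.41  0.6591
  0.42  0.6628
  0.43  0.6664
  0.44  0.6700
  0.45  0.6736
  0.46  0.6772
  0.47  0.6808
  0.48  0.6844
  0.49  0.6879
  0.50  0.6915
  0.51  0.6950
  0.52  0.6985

0.6700

σ√T = 0.19·√1.25 = 0.2124
d₁ = [ln(142/134) + (0.046 + ½·0.19²)·1.25] / (σ√T) = (0.0580 + 0.0801) / 0.2124 = 0.6499 ≈ 0.65
d₂ = 0.6499 − 0.2124 = 0.4374 ≈ 0.44
Pr(exercise) under Q = N(d₂) = 0.6700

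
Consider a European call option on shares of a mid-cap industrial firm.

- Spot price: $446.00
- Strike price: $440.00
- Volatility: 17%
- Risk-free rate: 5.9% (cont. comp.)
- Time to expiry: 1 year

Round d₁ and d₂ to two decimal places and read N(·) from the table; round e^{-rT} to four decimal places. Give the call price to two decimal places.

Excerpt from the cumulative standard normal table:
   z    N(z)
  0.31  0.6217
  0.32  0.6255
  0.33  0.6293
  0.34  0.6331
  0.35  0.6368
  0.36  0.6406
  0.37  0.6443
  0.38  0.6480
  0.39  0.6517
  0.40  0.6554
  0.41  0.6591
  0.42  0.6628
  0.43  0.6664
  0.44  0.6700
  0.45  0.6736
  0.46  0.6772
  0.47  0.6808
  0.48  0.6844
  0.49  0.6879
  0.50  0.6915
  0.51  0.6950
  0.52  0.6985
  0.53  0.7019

$47.37

T = 1;  σ√T = 0.1700
d₁ = [ln(446/440) + (0.059 + 0.17²/2)·1] / 0.1700 = [0.0135 + 0.0735] / 0.1700 = 0.5117 which rounds to 0.51
d₂ = d₁ − σ√T = 0.5117 − 0.1700 = 0.3417 which rounds to 0.34
exp(−rT) = exp(−0.059·1) = 0.9427
N(d₁) = N(0.51) = 0.6950;  N(d₂) = N(0.34) = 0.6331
C = 446·0.6950 − 440·0.9427·0.6331 = 309.9700 − 262.6023 = 47.3677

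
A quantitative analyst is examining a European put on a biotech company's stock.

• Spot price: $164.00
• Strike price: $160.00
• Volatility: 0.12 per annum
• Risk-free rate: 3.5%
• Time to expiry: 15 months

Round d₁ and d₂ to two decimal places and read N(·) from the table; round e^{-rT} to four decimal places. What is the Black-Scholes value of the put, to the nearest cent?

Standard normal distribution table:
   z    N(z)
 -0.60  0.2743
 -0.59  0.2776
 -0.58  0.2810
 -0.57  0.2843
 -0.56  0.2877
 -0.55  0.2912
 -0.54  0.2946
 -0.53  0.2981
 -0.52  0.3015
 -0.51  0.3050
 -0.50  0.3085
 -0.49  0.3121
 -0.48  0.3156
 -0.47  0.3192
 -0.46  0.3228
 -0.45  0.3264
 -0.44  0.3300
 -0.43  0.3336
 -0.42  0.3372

$4.46

σ√T = 0.12·√1.25 = 0.1342
d₁ = [ln(164/160) + (0.035 + ½·0.12²)·1.25] / (σ√T) = (0.0247 + 0.0528) / 0.1342 = 0.5772 ⇒ 0.58
d₂ = 0.5772 − 0.1342 = 0.4431 ⇒ 0.44
e^(−rT) = e^(−0.035·1.25) = 0.9572
N(−d₂) = N(-0.44) = 0.3300;  N(−d₁) = N(-0.58) = 0.2810
P = 160·0.9572·0.3300 − 164·0.2810 = 50.5402 − 46.0840 = 4.4562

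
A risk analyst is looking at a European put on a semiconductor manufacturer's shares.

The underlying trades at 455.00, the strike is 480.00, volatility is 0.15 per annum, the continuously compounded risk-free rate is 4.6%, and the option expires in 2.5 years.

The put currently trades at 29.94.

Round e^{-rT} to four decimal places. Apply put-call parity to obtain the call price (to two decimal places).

e^(−rT) = e^(−0.046·2.5) = 0.8914
Put-call parity: C − P = S − K·e^(−rT) = 455 − 480·0.8914 = 455 − 427.8720 = 27.1280
C = P + (C − P) = 29.94 + (27.1280) = 57.0680

57.07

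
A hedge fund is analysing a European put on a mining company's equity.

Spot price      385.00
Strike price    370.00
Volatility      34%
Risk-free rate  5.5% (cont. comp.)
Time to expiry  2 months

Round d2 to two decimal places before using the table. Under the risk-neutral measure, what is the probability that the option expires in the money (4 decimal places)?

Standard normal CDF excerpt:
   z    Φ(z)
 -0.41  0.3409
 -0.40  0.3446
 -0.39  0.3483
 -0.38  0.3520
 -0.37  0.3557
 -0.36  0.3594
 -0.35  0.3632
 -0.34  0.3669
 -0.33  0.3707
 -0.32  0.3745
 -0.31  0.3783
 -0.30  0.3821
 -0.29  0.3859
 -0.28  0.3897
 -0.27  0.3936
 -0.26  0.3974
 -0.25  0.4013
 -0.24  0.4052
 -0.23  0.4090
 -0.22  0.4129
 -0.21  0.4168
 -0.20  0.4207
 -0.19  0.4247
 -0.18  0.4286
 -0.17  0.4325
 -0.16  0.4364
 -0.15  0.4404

0.3897

T = 0.1667;  σ√T = 0.1388
d₁ = [ln(385/370) + (0.055 + 0.34²/2)·0.1667] / 0.1388 = [0.0397 + 0.0188] / 0.1388 = 0.4217 which rounds to 0.42
d₂ = d₁ − σ√T = 0.4217 − 0.1388 = 0.2829 which rounds to 0.28
Pr(exercise) under Q = N(−d₂) = N(-0.28) = 0.3897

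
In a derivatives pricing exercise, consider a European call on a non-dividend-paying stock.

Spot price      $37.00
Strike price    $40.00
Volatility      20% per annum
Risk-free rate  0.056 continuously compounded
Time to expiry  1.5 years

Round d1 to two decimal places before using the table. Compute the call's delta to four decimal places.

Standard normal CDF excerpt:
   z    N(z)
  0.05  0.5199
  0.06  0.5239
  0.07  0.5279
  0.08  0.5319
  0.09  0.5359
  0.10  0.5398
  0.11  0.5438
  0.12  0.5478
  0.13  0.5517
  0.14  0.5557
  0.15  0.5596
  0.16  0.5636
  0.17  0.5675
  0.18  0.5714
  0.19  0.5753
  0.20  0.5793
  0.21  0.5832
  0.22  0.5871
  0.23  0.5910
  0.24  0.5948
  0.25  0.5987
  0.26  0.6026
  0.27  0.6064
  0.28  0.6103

0.5596

T = 1.5;  σ√T = 0.2449
d₁ = [ln(37/40) + (0.056 + ½·0.2²)·1.5] / (σ√T) = (-0.0780 + 0.1140) / 0.2449 = 0.1471 ⇒ 0.15
N(d₁) = N(0.15) = 0.5596
Δ_call = N(d₁) = 0.5596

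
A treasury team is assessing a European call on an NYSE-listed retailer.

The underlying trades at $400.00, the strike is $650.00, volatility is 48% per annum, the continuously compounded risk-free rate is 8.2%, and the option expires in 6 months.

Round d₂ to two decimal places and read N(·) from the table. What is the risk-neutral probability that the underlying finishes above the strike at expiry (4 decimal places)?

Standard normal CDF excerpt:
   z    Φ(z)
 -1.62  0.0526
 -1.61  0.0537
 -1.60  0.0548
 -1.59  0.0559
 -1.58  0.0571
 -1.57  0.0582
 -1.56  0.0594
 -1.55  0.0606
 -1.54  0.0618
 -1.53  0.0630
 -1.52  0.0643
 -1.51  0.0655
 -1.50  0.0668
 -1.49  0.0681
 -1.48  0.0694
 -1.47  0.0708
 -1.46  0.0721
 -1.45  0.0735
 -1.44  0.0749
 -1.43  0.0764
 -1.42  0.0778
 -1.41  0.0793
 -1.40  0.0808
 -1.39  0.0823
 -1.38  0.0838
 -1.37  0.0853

σ√T = 0.48·√0.5 = 0.3394
ln(S/K) + (r + σ²/2)T = ln(400/650) + (0.082 + 0.48²/2)·0.5 = -0.4855 + 0.0986 = -0.3869
d₁ = -0.3869 / 0.3394 = -1.1399 → -1.14
d₂ = d₁ − σ√T = -1.1399 − 0.3394 = -1.4793 → -1.48
Pr(exercise) under Q = N(d₂) = 0.0694

0.0694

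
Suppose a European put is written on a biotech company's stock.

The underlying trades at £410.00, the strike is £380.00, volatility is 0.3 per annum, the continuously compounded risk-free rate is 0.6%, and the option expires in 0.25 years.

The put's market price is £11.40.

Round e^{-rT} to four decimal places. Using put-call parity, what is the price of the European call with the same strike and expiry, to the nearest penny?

£41.97

e^(−rT) = e^(−0.006·0.25) = 0.9985
Put-call parity: C − P = S − K·e^(−rT) = 410 − 380·0.9985 = 410 − 379.4300 = 30.5700
C = P + (C − P) = 11.40 + (30.5700) = 41.9700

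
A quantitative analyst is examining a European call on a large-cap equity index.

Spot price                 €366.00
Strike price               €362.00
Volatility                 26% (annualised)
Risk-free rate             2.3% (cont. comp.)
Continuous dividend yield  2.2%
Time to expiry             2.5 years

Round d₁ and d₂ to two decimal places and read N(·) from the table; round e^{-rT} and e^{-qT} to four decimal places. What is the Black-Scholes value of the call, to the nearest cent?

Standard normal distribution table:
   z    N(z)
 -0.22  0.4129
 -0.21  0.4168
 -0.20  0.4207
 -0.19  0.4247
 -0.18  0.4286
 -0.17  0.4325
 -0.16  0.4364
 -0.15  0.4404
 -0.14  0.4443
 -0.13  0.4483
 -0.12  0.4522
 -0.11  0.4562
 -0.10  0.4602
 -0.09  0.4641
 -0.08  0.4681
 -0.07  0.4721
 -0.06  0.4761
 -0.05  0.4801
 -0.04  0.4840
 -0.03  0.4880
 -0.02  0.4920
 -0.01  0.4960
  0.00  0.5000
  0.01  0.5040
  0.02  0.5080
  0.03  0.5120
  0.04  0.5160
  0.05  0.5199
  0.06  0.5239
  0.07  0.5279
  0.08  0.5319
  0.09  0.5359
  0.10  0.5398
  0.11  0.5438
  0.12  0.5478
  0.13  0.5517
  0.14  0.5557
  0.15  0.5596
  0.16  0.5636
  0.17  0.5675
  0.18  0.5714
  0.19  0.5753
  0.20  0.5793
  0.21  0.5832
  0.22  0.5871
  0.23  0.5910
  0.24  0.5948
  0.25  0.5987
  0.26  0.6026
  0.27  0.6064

σ√T = 0.26·√2.5 = 0.4111
d₁ = [ln(366/362) + (0.023 − 0.022 + 0.26²/2)·2.5] / 0.4111 = [0.0110 + 0.0870] / 0.4111 = 0.2384 ≈ 0.24
d₂ = d₁ − σ√T = 0.2384 − 0.4111 = -0.1727 ≈ -0.17
exp(−qT) = exp(−0.022·2.5) = 0.9465;  exp(−rT) = exp(−0.023·2.5) = 0.9441
N(d₁) = N(0.24) = 0.5948;  N(d₂) = N(-0.17) = 0.4325
C = 366·0.9465·0.5948 − 362·0.9441·0.4325 = 206.0500 − 147.8130 = 58.2370

€58.24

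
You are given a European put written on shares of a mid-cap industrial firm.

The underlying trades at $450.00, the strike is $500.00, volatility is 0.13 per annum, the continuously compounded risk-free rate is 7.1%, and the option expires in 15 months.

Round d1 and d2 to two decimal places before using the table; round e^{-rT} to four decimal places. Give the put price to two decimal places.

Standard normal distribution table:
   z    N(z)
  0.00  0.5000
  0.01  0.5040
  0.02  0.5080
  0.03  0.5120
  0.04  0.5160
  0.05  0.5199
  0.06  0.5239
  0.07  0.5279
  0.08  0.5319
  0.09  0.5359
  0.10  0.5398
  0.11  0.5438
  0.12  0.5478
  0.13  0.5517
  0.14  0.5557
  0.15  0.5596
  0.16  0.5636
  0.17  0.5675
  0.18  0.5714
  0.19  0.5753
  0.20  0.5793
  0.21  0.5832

$31.03

σ√T = 0.13·√1.25 = 0.1453
ln(S/K) + (r + σ²/2)T = ln(450/500) + (0.071 + 0.13²/2)·1.25 = -0.1054 + 0.0993 = -0.0060
d₁ = -0.0060 / 0.1453 = -0.0416 which rounds to -0.04
d₂ = d₁ − σ√T = -0.0416 − 0.1453 = -0.1870 which rounds to -0.19
exp(−rT) = exp(−0.071·1.25) = 0.9151
P = 500·0.9151·N(0.19) − 450·N(0.04) = 500·0.9151·0.5753 − 450·0.5160 = 263.2285 − 232.2000 = 31.0285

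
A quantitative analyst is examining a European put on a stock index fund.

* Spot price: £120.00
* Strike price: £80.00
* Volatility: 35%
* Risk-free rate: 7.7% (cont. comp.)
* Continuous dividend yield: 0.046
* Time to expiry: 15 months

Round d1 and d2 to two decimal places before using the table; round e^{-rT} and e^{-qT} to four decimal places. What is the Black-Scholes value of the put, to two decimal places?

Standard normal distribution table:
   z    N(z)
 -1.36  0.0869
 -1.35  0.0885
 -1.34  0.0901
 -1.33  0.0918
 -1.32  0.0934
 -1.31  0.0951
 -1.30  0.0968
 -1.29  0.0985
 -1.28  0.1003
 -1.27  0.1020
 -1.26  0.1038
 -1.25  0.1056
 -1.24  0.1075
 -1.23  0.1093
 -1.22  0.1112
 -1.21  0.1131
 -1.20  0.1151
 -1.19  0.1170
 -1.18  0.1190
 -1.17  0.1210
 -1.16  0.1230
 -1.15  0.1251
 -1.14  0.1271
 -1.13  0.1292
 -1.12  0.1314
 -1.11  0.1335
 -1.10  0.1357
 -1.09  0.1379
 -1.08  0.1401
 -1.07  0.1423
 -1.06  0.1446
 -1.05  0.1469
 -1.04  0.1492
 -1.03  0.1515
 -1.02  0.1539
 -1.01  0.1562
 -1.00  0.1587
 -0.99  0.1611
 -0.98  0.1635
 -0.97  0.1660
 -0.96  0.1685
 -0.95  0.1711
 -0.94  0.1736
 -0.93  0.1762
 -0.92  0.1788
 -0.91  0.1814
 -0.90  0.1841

σ√T = 0.35 × 1.1180 = 0.3913
d₁ = [ln(120/80) + (0.077 − 0.046 + 0.35²/2)·1.25] / 0.3913 = [0.4055 + 0.1153] / 0.3913 = 1.3309 which rounds to 1.33
d₂ = d₁ − σ√T = 1.3309 − 0.3913 = 0.9395 which rounds to 0.94
e^(−qT) = e^(−0.046·1.25) = 0.9441;  e^(−rT) = e^(−0.077·1.25) = 0.9082
N(−d₂) = N(-0.94) = 0.1736;  N(−d₁) = N(-1.33) = 0.0918
P = 80·0.9082·0.1736 − 120·0.9441·0.0918 = 12.6131 − 10.4002 = 2.2129

£2.21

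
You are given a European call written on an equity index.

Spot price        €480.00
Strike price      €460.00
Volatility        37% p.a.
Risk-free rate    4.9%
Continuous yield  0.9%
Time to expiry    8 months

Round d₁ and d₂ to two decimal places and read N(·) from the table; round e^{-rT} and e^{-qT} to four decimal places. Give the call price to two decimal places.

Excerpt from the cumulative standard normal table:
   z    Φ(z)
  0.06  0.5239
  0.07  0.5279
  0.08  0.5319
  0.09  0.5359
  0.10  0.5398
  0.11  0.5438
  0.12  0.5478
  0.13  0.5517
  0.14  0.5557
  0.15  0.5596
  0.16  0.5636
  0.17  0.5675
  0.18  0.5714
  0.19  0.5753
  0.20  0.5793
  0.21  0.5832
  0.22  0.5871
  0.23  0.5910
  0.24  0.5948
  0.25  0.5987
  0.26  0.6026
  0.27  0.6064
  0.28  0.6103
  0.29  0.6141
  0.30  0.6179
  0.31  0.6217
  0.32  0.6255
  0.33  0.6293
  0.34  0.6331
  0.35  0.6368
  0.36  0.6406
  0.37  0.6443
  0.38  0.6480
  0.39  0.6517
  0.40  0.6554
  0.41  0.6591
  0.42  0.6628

€72.35

σ√T = 0.37 × 0.8165 = 0.3021
d₁ = [ln(480/460) + (0.049 − 0.009 + ½·0.37²)·0.6667] / (σ√T) = (0.0426 + 0.0723) / 0.3021 = 0.3802 ⇒ 0.38
d₂ = 0.3802 − 0.3021 = 0.0781 ⇒ 0.08
e^(−qT) = e^(−0.009·0.6667) = 0.9940;  e^(−rT) = e^(−0.049·0.6667) = 0.9679
N(d₁) = N(0.38) = 0.6480;  N(d₂) = N(0.08) = 0.5319
C = 480·0.9940·0.6480 − 460·0.9679·0.5319 = 309.1738 − 236.8200 = 72.3538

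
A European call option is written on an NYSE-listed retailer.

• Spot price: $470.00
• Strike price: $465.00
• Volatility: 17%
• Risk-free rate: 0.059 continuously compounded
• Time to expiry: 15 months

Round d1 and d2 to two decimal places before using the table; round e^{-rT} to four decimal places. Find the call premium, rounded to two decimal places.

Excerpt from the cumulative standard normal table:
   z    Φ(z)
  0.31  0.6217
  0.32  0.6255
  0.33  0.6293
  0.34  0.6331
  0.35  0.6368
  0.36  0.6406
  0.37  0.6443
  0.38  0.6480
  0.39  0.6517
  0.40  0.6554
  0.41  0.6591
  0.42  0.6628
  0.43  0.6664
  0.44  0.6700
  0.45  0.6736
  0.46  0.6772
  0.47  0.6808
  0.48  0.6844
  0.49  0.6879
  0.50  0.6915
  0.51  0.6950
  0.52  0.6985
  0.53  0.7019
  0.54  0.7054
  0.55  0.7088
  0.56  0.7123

$56.48

T = 1.25;  σ√T = 0.1901
ln(S/K) + (r + σ²/2)T = ln(470/465) + (0.059 + 0.17²/2)·1.25 = 0.0107 + 0.0918 = 0.1025
d₁ = 0.1025 / 0.1901 = 0.5393 → 0.54
d₂ = d₁ − σ√T = 0.5393 − 0.1901 = 0.3493 → 0.35
e^(−rT) = e^(−0.059·1.25) = 0.9289
C = 470·N(0.54) − 465·0.9289·N(0.35) = 470·0.7054 − 465·0.9289·0.6368 = 331.5380 − 275.0584 = 56.4796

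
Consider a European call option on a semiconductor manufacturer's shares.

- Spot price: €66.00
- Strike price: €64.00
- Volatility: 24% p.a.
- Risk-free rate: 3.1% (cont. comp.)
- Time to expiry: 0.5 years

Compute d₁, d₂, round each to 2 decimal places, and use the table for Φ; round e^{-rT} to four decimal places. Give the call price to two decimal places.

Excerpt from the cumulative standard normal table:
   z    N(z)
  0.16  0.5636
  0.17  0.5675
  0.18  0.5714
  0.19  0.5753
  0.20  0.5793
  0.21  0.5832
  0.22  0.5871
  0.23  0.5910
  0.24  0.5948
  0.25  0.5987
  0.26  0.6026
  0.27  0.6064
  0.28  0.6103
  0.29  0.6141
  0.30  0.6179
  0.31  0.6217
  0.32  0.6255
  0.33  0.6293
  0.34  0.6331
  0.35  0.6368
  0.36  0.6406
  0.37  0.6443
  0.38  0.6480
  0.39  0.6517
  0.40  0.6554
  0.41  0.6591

€6.03

σ√T = 0.24 × 0.7071 = 0.1697
d₁ = [ln(66/64) + (0.031 + ½·0.24²)·0.5] / (σ√T) = (0.0308 + 0.0299) / 0.1697 = 0.3575 ≈ 0.36
d₂ = 0.3575 − 0.1697 = 0.1878 ≈ 0.19
e^(−rT) = e^(−0.031·0.5) = 0.9846
C = 66·N(0.36) − 64·0.9846·N(0.19) = 66·0.6406 − 64·0.9846·0.5753 = 42.2796 − 36.2522 = 6.0274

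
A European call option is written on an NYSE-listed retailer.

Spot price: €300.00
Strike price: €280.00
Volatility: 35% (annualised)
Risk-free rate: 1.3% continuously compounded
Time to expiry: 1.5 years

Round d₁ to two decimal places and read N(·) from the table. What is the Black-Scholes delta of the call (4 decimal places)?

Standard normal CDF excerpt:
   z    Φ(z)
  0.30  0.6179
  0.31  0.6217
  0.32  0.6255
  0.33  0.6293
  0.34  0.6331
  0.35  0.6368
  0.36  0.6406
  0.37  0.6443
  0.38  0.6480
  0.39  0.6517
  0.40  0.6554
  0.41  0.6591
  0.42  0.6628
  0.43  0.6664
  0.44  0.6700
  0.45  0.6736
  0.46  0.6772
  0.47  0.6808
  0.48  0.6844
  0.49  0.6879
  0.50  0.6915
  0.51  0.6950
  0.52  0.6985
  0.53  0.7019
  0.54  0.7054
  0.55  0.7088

0.6628

T = 1.5;  σ√T = 0.4287
d₁ = [ln(300/280) + (0.013 + 0.35²/2)·1.5] / 0.4287 = [0.0690 + 0.1114] / 0.4287 = 0.4208 ⇒ 0.42
N(d₁) = N(0.42) = 0.6628
Δ_call = N(d₁) = 0.6628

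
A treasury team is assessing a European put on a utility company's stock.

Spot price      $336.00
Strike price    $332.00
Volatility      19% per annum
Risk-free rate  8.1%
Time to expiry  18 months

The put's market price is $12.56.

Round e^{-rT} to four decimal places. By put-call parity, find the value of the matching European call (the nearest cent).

exp(−rT) = exp(−0.081·1.5) = 0.8856
Put-call parity: C − P = S − K·e^(−rT) = 336 − 332·0.8856 = 336 − 294.0192 = 41.9808
C = P + (C − P) = 12.56 + (41.9808) = 54.5408

$54.54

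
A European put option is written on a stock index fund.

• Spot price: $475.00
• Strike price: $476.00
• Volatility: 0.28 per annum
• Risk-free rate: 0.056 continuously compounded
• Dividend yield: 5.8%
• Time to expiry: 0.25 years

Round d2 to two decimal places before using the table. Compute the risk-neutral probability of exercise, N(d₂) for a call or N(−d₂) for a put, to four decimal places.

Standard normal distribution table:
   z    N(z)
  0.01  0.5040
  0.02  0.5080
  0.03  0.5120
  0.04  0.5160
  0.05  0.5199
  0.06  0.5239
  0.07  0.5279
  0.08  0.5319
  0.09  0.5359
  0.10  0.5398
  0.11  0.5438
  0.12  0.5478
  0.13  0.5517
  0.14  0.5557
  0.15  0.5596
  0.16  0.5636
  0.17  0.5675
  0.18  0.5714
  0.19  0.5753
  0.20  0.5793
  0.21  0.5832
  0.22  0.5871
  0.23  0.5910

σ√T = 0.28 × 0.5000 = 0.1400
ln(S/K) + (r − q + σ²/2)T = ln(475/476) + (0.056 − 0.058 + 0.28²/2)·0.25 = -0.0021 + 0.0093 = 0.0072
d₁ = 0.0072 / 0.1400 = 0.0514 → 0.05
d₂ = d₁ − σ√T = 0.0514 − 0.1400 = -0.0886 → -0.09
Pr(exercise) under Q = N(−d₂) = N(0.09) = 0.5359

0.5359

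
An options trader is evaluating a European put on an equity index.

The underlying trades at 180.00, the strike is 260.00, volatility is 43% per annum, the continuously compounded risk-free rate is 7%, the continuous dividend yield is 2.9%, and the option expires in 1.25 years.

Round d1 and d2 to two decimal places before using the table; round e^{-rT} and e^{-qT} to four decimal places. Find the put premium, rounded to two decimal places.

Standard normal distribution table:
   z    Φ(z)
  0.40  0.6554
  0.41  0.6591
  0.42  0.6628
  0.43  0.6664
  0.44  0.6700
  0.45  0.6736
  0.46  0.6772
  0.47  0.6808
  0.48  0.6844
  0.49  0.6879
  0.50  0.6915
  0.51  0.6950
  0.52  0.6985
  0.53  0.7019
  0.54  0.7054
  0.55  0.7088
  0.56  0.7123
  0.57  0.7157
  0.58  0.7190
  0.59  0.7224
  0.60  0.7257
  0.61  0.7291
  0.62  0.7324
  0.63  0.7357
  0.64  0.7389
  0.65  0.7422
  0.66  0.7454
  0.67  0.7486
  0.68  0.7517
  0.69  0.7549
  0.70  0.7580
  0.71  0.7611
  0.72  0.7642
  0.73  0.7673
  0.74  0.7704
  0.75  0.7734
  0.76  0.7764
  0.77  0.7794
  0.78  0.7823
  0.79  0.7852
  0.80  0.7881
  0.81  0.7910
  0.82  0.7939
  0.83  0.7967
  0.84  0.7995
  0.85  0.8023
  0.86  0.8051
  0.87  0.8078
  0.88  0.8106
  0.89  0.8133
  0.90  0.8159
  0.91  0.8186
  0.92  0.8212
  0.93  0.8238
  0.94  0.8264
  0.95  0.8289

T = 1.25;  σ√T = 0.4808
d₁ = [ln(180/260) + (0.07 − 0.029 + 0.43²/2)·1.25] / 0.4808 = [-0.3677 + 0.1668] / 0.4808 = -0.4179 which rounds to -0.42
d₂ = d₁ − σ√T = -0.4179 − 0.4808 = -0.8987 which rounds to -0.90
exp(−qT) = exp(−0.029·1.25) = 0.9644;  exp(−rT) = exp(−0.07·1.25) = 0.9162
N(−d₂) = N(0.90) = 0.8159;  N(−d₁) = N(0.42) = 0.6628
P = 260·0.9162·0.8159 − 180·0.9644·0.6628 = 194.3572 − 115.0568 = 79.3004

79.30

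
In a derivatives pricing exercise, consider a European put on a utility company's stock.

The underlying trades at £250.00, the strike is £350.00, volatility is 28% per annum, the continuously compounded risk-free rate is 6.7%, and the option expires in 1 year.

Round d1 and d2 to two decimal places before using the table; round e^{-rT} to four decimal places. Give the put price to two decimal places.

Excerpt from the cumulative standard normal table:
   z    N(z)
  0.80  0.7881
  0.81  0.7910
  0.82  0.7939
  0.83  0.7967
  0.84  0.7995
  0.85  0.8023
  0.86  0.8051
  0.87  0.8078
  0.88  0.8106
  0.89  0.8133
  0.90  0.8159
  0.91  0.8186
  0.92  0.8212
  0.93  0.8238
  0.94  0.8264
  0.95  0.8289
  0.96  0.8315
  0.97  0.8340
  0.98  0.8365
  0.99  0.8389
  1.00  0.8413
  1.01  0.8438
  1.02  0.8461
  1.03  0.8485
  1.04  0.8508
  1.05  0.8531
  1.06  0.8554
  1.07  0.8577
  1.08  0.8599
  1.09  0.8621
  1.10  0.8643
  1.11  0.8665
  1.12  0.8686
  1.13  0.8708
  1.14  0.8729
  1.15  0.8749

T = 1;  σ√T = 0.2800
d₁ = [ln(250/350) + (0.067 + 0.28²/2)·1] / 0.2800 = [-0.3365 + 0.1062] / 0.2800 = -0.8224 ⇒ -0.82
d₂ = d₁ − σ√T = -0.8224 − 0.2800 = -1.1024 ⇒ -1.10
exp(−rT) = exp(−0.067·1) = 0.9352
N(−d₂) = N(1.10) = 0.8643;  N(−d₁) = N(0.82) = 0.7939
P = 350·0.9352·0.8643 − 250·0.7939 = 282.9027 − 198.4750 = 84.4277

£84.43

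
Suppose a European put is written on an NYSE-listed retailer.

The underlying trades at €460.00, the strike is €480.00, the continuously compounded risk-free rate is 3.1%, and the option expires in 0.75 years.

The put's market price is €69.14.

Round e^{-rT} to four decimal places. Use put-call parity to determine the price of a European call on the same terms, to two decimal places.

e^(−rT) = e^(−0.031·0.75) = 0.9770
Put-call parity: C − P = S − K·e^(−rT) = 460 − 480·0.9770 = 460 − 468.9600 = -8.9600
C = P + (C − P) = 69.14 + (-8.9600) = 60.1800

€60.18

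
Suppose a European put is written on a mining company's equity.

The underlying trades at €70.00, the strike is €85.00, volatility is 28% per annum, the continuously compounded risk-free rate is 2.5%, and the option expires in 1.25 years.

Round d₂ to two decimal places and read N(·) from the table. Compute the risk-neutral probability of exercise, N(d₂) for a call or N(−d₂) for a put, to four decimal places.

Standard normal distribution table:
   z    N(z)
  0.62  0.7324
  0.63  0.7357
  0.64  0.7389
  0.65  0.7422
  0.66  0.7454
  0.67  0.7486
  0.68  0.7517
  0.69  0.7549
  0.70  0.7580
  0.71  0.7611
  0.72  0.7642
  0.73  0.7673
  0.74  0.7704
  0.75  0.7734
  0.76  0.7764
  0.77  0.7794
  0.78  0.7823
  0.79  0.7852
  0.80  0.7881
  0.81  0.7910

0.7517

T = 1.25;  σ√T = 0.3130
d₁ = [ln(70/85) + (0.025 + ½·0.28²)·1.25] / (σ√T) = (-0.1942 + 0.0803) / 0.3130 = -0.3639 → -0.36
d₂ = -0.3639 − 0.3130 = -0.6769 → -0.68
Pr(exercise) under Q = N(−d₂) = N(0.68) = 0.7517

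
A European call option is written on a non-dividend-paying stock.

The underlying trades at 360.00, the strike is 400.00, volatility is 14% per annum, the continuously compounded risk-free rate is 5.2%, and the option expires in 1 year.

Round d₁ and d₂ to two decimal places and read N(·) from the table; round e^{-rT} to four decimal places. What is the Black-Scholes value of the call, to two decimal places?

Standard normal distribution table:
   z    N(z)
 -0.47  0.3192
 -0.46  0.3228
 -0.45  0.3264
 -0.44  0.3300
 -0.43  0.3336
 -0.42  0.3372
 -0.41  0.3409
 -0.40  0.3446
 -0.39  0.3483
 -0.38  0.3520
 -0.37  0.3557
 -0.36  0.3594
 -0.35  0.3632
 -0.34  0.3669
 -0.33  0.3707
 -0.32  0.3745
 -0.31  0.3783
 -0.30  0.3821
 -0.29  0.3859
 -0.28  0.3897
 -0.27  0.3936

T = 1;  σ√T = 0.1400
d₁ = [ln(360/400) + (0.052 + 0.14²/2)·1] / 0.1400 = [-0.1054 + 0.0618] / 0.1400 = -0.3111 ≈ -0.31
d₂ = d₁ − σ√T = -0.3111 − 0.1400 = -0.4511 ≈ -0.45
exp(−rT) = exp(−0.052·1) = 0.9493
C = 360·N(-0.31) − 400·0.9493·N(-0.45) = 360·0.3783 − 400·0.9493·0.3264 = 136.1880 − 123.9406 = 12.2474

12.25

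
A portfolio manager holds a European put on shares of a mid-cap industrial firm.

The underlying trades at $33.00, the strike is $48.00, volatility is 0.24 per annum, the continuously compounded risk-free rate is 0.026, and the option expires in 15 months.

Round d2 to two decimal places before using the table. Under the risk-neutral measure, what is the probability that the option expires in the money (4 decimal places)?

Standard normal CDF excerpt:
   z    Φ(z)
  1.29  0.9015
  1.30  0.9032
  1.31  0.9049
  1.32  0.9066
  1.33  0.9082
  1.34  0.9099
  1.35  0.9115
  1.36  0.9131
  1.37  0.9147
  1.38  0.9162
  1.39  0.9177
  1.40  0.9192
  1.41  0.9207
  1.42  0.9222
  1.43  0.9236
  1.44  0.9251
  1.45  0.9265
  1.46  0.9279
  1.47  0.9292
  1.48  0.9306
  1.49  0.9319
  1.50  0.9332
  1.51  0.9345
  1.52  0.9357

σ√T = 0.24 × 1.1180 = 0.2683
d₁ = [ln(33/48) + (0.026 + 0.24²/2)·1.25] / 0.2683 = [-0.3747 + 0.0685] / 0.2683 = -1.1411 ≈ -1.14
d₂ = d₁ − σ√T = -1.1411 − 0.2683 = -1.4094 ≈ -1.41
Pr(exercise) under Q = N(−d₂) = N(1.41) = 0.9207

0.9207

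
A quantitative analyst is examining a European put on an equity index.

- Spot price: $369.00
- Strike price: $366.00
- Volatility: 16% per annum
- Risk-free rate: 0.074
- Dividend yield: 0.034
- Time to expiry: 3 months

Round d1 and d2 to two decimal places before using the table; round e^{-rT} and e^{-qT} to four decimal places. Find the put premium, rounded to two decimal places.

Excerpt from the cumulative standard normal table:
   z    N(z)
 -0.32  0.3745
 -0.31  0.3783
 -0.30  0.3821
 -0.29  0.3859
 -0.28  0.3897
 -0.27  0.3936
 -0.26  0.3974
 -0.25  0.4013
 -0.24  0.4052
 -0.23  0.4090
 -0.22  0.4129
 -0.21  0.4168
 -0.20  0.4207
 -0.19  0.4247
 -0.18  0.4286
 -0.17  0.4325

σ√T = 0.16 × 0.5000 = 0.0800
d₁ = [ln(369/366) + (0.074 − 0.034 + 0.16²/2)·0.25] / 0.0800 = [0.0082 + 0.0132] / 0.0800 = 0.2670 which rounds to 0.27
d₂ = d₁ − σ√T = 0.2670 − 0.0800 = 0.1870 which rounds to 0.19
e^(−qT) = e^(−0.034·0.25) = 0.9915;  e^(−rT) = e^(−0.074·0.25) = 0.9817
P = 366·0.9817·N(-0.19) − 369·0.9915·N(-0.27) = 366·0.9817·0.4247 − 369·0.9915·0.3936 = 152.5956 − 144.0039 = 8.5918

$8.59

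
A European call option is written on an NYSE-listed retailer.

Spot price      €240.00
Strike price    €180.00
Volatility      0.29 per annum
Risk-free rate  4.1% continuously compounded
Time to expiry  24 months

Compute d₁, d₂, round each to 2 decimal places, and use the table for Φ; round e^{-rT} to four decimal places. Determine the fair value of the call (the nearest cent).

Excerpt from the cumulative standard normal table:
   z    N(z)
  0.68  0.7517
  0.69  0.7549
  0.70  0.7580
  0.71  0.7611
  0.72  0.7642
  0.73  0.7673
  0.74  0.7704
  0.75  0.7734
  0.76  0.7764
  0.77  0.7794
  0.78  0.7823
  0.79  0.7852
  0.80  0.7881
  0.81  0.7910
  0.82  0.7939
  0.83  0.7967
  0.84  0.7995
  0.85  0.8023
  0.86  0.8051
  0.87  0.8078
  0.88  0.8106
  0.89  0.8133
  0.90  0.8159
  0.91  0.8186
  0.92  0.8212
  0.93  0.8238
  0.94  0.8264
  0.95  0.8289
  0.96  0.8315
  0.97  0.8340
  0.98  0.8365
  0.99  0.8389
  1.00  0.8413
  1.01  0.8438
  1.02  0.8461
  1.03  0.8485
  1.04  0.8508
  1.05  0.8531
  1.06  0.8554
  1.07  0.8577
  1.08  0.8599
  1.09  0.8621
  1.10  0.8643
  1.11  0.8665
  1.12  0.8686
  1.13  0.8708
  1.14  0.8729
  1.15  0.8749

T = 2;  σ√T = 0.4101
d₁ = [ln(240/180) + (0.041 + 0.29²/2)·2] / 0.4101 = [0.2877 + 0.1661] / 0.4101 = 1.1065 which rounds to 1.11
d₂ = d₁ − σ√T = 1.1065 − 0.4101 = 0.6963 which rounds to 0.70
exp(−rT) = exp(−0.041·2) = 0.9213
N(d₁) = N(1.11) = 0.8665;  N(d₂) = N(0.70) = 0.7580
C = 240·0.8665 − 180·0.9213·0.7580 = 207.9600 − 125.7022 = 82.2578

€82.26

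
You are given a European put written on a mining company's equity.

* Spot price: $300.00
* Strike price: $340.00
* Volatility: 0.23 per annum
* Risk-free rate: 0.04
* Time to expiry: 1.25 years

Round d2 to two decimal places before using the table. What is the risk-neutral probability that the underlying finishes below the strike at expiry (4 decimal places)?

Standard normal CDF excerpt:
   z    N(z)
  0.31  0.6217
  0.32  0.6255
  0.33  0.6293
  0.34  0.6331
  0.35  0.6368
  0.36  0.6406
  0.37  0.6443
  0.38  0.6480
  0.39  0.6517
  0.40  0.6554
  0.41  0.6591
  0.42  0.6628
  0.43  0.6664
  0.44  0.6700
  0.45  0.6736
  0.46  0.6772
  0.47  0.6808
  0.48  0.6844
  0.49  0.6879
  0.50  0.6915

0.6628

T = 1.25;  σ√T = 0.2571
d₁ = [ln(300/340) + (0.04 + 0.23²/2)·1.25] / 0.2571 = [-0.1252 + 0.0831] / 0.2571 = -0.1637 → -0.16
d₂ = d₁ − σ√T = -0.1637 − 0.2571 = -0.4209 → -0.42
Risk-neutral Pr[S_T < K] = N(−d₂) = N(0.42) = 0.6628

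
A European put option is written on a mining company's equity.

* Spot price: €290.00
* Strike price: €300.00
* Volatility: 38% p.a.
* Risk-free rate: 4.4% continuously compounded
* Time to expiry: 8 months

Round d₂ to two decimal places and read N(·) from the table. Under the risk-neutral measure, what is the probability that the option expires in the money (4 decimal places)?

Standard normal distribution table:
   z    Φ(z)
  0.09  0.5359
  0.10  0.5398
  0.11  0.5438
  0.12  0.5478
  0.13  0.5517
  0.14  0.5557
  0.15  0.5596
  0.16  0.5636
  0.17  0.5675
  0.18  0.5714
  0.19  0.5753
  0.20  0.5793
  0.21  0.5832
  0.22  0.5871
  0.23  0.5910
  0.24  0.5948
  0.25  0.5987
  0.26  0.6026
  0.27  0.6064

T = 0.6667;  σ√T = 0.3103
d₁ = [ln(290/300) + (0.044 + 0.38²/2)·0.6667] / 0.3103 = [-0.0339 + 0.0775] / 0.3103 = 0.1404 ≈ 0.14
d₂ = d₁ − σ√T = 0.1404 − 0.3103 = -0.1699 ≈ -0.17
Risk-neutral Pr[S_T < K] = N(−d₂) = N(0.17) = 0.5675

0.5675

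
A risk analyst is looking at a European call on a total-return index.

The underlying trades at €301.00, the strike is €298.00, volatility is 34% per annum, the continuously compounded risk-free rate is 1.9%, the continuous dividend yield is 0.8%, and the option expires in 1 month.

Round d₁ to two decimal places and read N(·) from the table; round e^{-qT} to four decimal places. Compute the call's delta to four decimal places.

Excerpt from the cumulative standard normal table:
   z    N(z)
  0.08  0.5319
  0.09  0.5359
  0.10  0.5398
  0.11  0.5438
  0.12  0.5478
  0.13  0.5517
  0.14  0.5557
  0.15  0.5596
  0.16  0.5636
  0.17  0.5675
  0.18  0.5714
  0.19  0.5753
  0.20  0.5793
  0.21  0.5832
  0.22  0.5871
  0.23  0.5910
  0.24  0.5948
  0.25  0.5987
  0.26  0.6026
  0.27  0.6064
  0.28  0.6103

σ√T = 0.34·√0.08333 = 0.0981
d₁ = [ln(301/298) + (0.019 − 0.008 + 0.34²/2)·0.08333] / 0.0981 = [0.0100 + 0.0057] / 0.0981 = 0.1605 which rounds to 0.16
N(d₁) = N(0.16) = 0.5636
Δ_call = e^(−qT)·N(d₁) = 0.9993·0.5636 = 0.5632

0.5632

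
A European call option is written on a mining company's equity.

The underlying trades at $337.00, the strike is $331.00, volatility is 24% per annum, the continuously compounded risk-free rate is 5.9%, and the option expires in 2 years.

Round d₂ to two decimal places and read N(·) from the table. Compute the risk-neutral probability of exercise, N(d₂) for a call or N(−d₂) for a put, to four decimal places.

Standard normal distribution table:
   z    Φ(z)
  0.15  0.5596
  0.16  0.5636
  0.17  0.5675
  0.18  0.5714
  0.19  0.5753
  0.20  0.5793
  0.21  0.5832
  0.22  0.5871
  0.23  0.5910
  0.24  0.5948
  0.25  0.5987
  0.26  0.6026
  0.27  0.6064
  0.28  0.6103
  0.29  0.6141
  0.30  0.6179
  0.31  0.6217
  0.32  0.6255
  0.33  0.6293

σ√T = 0.24 × 1.4142 = 0.3394
d₁ = [ln(337/331) + (0.059 + 0.24²/2)·2] / 0.3394 = [0.0180 + 0.1756] / 0.3394 = 0.5703 which rounds to 0.57
d₂ = d₁ − σ√T = 0.5703 − 0.3394 = 0.2309 which rounds to 0.23
Pr(exercise) under Q = N(d₂) = 0.5910

0.5910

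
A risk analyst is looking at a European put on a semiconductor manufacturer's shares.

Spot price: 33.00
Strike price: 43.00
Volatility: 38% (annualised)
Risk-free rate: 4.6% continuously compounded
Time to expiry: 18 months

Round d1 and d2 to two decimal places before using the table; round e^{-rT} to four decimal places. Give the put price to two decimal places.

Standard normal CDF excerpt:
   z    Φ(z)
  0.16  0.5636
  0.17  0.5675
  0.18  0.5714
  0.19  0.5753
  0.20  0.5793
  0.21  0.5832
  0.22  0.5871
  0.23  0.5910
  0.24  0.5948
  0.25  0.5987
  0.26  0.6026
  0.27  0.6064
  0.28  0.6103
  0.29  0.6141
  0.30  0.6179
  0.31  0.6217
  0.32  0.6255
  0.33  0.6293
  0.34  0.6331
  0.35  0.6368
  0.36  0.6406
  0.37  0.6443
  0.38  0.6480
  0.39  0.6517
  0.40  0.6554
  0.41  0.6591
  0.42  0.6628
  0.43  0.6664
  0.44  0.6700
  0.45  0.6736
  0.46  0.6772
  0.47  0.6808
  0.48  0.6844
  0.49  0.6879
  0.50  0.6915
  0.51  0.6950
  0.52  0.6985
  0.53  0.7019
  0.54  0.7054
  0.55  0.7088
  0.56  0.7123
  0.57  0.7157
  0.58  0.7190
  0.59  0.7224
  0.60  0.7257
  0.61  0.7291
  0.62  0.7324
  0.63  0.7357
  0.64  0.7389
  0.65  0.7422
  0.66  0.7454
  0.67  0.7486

T = 1.5;  σ√T = 0.4654
d₁ = [ln(33/43) + (0.046 + 0.38²/2)·1.5] / 0.4654 = [-0.2647 + 0.1773] / 0.4654 = -0.1878 which rounds to -0.19
d₂ = d₁ − σ√T = -0.1878 − 0.4654 = -0.6532 which rounds to -0.65
exp(−rT) = exp(−0.046·1.5) = 0.9333
N(−d₂) = N(0.65) = 0.7422;  N(−d₁) = N(0.19) = 0.5753
P = 43·0.9333·0.7422 − 33·0.5753 = 29.7859 − 18.9849 = 10.8010

10.80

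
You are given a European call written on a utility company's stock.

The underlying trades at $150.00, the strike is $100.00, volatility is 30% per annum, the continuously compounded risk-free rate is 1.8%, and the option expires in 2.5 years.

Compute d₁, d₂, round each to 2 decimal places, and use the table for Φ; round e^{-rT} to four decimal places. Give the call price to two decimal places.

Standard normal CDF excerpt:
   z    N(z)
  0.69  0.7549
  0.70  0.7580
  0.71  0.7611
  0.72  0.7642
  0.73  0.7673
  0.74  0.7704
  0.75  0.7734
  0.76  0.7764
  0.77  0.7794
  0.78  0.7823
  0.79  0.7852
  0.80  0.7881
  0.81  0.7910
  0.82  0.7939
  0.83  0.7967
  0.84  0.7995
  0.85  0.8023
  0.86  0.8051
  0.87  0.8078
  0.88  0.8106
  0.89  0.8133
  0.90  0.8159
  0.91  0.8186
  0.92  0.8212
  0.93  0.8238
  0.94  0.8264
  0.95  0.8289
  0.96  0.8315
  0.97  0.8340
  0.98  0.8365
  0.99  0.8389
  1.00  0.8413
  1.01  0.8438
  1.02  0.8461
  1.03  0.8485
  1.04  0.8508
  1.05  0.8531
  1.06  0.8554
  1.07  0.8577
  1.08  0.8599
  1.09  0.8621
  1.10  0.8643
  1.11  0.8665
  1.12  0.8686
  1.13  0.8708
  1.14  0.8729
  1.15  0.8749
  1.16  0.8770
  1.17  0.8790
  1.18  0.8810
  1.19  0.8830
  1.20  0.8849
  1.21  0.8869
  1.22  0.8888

$59.69

T = 2.5;  σ√T = 0.4743
d₁ = [ln(150/100) + (0.018 + ½·0.3²)·2.5] / (σ√T) = (0.4055 + 0.1575) / 0.4743 = 1.1868 ⇒ 1.19
d₂ = 1.1868 − 0.4743 = 0.7125 ⇒ 0.71
exp(−rT) = exp(−0.018·2.5) = 0.9560
N(d₁) = N(1.19) = 0.8830;  N(d₂) = N(0.71) = 0.7611
C = 150·0.8830 − 100·0.9560·0.7611 = 132.4500 − 72.7612 = 59.6888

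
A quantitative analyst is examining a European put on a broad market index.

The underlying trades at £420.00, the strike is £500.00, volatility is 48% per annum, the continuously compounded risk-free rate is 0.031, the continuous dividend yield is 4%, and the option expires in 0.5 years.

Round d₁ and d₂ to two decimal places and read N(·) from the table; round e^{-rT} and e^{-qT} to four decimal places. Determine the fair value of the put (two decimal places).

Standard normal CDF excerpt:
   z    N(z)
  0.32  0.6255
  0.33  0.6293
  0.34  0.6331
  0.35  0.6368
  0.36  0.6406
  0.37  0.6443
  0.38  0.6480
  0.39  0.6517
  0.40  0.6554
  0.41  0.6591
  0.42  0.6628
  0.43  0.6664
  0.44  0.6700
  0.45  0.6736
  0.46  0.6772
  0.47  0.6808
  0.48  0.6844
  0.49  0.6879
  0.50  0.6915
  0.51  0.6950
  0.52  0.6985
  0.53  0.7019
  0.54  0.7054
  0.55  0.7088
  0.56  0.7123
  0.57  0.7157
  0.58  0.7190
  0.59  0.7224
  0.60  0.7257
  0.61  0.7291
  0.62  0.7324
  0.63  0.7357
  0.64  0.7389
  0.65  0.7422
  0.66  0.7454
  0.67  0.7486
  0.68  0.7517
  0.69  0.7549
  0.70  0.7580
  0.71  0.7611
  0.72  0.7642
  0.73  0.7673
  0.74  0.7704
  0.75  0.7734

T = 0.5;  σ√T = 0.3394
d₁ = [ln(420/500) + (0.031 − 0.04 + ½·0.48²)·0.5] / (σ√T) = (-0.1744 + 0.0531) / 0.3394 = -0.3572 which rounds to -0.36
d₂ = -0.3572 − 0.3394 = -0.6967 which rounds to -0.70
e^(−qT) = e^(−0.04·0.5) = 0.9802;  e^(−rT) = e^(−0.031·0.5) = 0.9846
N(−d₂) = N(0.70) = 0.7580;  N(−d₁) = N(0.36) = 0.6406
P = 500·0.9846·0.7580 − 420·0.9802·0.6406 = 373.1634 − 263.7248 = 109.4386

£109.44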